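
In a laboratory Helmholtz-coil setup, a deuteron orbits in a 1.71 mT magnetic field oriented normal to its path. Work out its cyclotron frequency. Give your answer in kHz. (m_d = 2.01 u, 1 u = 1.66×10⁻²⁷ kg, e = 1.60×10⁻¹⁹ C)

f = qB/(2πm) = (1×1.60×10^-19)(1.71×10^-3) / [2π(3.34×10^-27)] = 1.31×10^4 Hz.

f ≈ 13.1 kHz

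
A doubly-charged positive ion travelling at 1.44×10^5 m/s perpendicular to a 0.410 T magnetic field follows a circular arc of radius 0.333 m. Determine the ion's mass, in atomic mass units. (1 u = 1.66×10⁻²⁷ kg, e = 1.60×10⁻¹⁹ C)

m ≈ 183 u

qvB = mv²/r ⇒ m = qBr/v.
m = (2×1.60×10^-19)(0.410)(0.333) / (1.44×10^5) = 3.03×10^-25 kg = 183 u.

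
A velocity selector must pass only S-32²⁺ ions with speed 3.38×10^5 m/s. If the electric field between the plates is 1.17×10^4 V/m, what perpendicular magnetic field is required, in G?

B ≈ 346 G

qE = qvB ⇒ B = E/v = (1.17×10^4) / (3.38×10^5) = 0.0346 T.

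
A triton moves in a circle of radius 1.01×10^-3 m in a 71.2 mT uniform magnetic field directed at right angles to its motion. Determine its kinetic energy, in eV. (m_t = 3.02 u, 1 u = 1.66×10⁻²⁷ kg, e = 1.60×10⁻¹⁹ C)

K ≈ 0.0825 eV

v = qBr/m = (1×1.60×10^-19)(0.0712)(1.01×10^-3) / (5.01×10^-27) = 2300 m/s.
K = ½mv² = 0.5·(5.01×10^-27)·(2300)² = 1.32×10^-20 J = 0.0825 eV.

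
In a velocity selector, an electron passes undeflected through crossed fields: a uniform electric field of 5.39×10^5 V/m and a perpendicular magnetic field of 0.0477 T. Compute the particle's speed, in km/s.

For zero net force, qE = qvB, so v = E/B.
v = (5.39×10^5) / (0.0477) = 1.13×10^7 m/s.

v ≈ 11300 km/s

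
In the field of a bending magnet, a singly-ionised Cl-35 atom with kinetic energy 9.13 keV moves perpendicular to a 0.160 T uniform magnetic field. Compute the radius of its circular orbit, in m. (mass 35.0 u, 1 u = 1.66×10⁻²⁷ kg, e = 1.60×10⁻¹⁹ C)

r ≈ 0.509 m

Convert the energy: K = 9.13 keV = 1.46×10^-15 J.
v = √(2K/m) = √(2·1.46×10^-15/5.81×10^-26) = 2.24×10^5 m/s.
r = mv/(qB) = (5.81×10^-26)(2.24×10^5) / [(1×1.60×10^-19)(0.160)] = 0.509 m.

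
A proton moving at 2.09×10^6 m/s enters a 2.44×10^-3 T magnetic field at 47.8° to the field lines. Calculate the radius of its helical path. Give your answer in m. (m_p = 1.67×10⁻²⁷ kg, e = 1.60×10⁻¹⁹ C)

Only the perpendicular component v⊥ = v sin47.8° = 1.55×10^6 m/s is bent by the field.
r = m v⊥ /(qB) = (1.67×10^-27)(1.55×10^6) / [(1×1.60×10^-19)(2.44×10^-3)] = 6.62 m.

r ≈ 6.62 m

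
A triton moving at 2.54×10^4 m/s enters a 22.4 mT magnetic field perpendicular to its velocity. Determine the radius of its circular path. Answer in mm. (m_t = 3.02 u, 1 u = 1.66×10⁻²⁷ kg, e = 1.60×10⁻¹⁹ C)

r ≈ 35.5 mm

The magnetic force provides the centripetal force: qvB = mv²/r, so r = mv/(qB).
r = (5.01×10^-27 kg)(2.54×10^4 m/s) / [(1×1.60×10^-19 C)(0.0224 T)] = 0.0355 m.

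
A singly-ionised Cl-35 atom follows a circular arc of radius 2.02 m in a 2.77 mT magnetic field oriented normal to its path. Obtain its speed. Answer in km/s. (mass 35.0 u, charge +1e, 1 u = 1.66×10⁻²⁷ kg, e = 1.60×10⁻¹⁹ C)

From qvB = mv²/r, v = qBr/m.
v = (1×1.60×10^-19)(2.77×10^-3)(2.02) / (5.81×10^-26) = 1.54×10^4 m/s.

v ≈ 15.4 km/s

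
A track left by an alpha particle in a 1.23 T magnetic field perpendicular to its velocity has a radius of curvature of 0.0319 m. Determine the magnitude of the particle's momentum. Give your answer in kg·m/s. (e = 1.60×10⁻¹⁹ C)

Since qvB = mv²/r, the momentum p = mv = qBr.
p = (2×1.60×10^-19)(1.23)(0.0319) = 1.26×10^-20 kg·m/s.

p ≈ 1.26×10^-20 kg·m/s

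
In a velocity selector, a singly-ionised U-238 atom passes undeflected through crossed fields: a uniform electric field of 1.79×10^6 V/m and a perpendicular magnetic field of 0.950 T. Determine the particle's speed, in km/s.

v ≈ 1880 km/s

For zero net force, qE = qvB, so v = E/B.
v = (1.79×10^6) / (0.950) = 1.88×10^6 m/s.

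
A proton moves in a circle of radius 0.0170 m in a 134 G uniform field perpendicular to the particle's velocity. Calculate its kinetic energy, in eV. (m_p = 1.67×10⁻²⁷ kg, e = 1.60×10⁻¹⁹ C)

K ≈ 2.49 eV

v = qBr/m = (1×1.60×10^-19)(0.0134)(0.0170) / (1.67×10^-27) = 2.18×10^4 m/s.
K = ½mv² = 0.5·(1.67×10^-27)·(2.18×10^4)² = 3.98×10^-19 J = 2.49 eV.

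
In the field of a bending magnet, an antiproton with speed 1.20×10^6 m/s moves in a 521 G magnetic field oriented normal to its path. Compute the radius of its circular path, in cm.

The magnetic force provides the centripetal force: qvB = mv²/r, so r = mv/(qB).
r = (1.67×10^-27 kg)(1.20×10^6 m/s) / [(1×1.60×10^-19 C)(0.0521 T)] = 0.240 m.

r ≈ 24.0 cm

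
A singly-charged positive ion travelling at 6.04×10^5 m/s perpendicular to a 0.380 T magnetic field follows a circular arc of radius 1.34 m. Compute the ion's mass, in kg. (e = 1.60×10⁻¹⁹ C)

qvB = mv²/r ⇒ m = qBr/v.
m = (1×1.60×10^-19)(0.380)(1.34) / (6.04×10^5) = 1.35×10^-25 kg.

m ≈ 1.35×10^-25 kg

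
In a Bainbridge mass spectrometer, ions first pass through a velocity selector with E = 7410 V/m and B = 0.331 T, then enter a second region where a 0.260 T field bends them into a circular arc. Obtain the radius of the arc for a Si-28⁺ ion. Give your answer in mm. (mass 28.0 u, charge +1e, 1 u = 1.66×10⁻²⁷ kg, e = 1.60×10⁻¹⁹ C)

The selector passes v = E/B = 7410/0.331 = 2.24×10^4 m/s.
In the deflection region, r = mv/(qB₂) = (4.65×10^-26)(2.24×10^4) / [(1×1.60×10^-19)(0.260)] = 0.0250 m.

r ≈ 25.0 mm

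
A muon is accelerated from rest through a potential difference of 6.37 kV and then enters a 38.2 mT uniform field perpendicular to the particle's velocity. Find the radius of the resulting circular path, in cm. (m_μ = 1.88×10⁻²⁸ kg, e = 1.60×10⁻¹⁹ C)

The kinetic energy gained is K = qV = (1×1.60×10^-19)(6370) = 1.02×10^-15 J.
v = √(2K/m) = 3.29×10^6 m/s.
r = mv/(qB) = (1.88×10^-28)(3.29×10^6) / [(1×1.60×10^-19)(0.0382)] = 0.101 m.

r ≈ 10.1 cm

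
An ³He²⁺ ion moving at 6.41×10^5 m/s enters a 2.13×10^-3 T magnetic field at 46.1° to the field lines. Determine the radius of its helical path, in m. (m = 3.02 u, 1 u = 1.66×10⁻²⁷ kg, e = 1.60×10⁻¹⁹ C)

r ≈ 3.40 m

Only the perpendicular component v⊥ = v sin46.1° = 4.62×10^5 m/s is bent by the field.
r = m v⊥ /(qB) = (5.01×10^-27)(4.62×10^5) / [(2×1.60×10^-19)(2.13×10^-3)] = 3.40 m.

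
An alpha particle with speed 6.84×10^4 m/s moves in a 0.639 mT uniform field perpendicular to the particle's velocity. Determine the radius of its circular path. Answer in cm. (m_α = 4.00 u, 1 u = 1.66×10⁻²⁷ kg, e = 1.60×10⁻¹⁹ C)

The magnetic force provides the centripetal force: qvB = mv²/r, so r = mv/(qB).
r = (6.64×10^-27 kg)(6.84×10^4 m/s) / [(2×1.60×10^-19 C)(6.39×10^-4 T)] = 2.22 m.

r ≈ 222 cm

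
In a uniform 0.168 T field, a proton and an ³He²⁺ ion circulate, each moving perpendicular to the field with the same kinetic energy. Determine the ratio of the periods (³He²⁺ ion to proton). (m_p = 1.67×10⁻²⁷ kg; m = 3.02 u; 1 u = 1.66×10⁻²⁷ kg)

ratio ≈ 1.50

T = 2πm/(qB) is independent of speed, so T₂/T₁ = (m₂/q₂)/(m₁/q₁).
T_{³He²⁺ ion}/T_{proton} = (5.01×10^-27/2e) / (1.67×10^-27/1e) = 1.50.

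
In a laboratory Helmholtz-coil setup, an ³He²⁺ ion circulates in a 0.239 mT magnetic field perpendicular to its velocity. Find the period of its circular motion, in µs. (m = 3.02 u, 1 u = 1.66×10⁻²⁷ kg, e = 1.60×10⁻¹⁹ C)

T ≈ 412 µs

The cyclotron period is independent of speed: T = 2πm/(qB).
T = 2π(5.01×10^-27) / [(2×1.60×10^-19)(2.39×10^-4)] = 4.12×10^-4 s.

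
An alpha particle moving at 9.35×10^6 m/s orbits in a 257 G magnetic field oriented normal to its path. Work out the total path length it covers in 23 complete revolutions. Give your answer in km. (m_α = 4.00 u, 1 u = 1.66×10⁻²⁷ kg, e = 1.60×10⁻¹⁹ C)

L ≈ 1.09 km

r = mv/(qB) = 7.55 m, so one revolution covers 2πr = 47.4 m.
In 23 revolutions: L = 23·2πr = 1090 m.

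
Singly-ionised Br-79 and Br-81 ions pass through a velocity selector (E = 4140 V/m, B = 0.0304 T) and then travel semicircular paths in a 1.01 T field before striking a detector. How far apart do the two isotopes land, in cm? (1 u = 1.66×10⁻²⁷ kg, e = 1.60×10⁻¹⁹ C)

Both emerge at v = E/B₁ = 1.36×10^5 m/s.
r = mv/(qB₂), so r₁ = 0.11051 m and r₂ = 0.11331 m, giving Δr = 2.80×10^-3 m.
After a semicircle each ion lands a diameter 2r from the entry slit, so the separation is 2Δr = 5.60×10^-3 m.

Δd ≈ 0.560 cm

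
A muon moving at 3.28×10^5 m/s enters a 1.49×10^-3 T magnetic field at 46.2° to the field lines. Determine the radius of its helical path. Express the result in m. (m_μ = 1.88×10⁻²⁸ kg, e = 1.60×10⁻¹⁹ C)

r ≈ 0.187 m

Only the perpendicular component v⊥ = v sin46.2° = 2.37×10^5 m/s is bent by the field.
r = m v⊥ /(qB) = (1.88×10^-28)(2.37×10^5) / [(1×1.60×10^-19)(1.49×10^-3)] = 0.187 m.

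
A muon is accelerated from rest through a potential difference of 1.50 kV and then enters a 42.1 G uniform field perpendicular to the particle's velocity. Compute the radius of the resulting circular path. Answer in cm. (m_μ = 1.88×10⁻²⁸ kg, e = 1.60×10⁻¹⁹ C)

The kinetic energy gained is K = qV = (1×1.60×10^-19)(1500) = 2.40×10^-16 J.
v = √(2K/m) = 1.60×10^6 m/s.
r = mv/(qB) = (1.88×10^-28)(1.60×10^6) / [(1×1.60×10^-19)(4.21×10^-3)] = 0.446 m.

r ≈ 44.6 cm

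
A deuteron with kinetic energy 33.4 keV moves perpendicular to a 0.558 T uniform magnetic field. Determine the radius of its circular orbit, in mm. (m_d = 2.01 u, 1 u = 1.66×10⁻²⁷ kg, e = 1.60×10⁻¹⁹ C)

r ≈ 66.9 mm

Convert the energy: K = 33.4 keV = 5.34×10^-15 J.
v = √(2K/m) = √(2·5.34×10^-15/3.34×10^-27) = 1.79×10^6 m/s.
r = mv/(qB) = (3.34×10^-27)(1.79×10^6) / [(1×1.60×10^-19)(0.558)] = 0.0669 m.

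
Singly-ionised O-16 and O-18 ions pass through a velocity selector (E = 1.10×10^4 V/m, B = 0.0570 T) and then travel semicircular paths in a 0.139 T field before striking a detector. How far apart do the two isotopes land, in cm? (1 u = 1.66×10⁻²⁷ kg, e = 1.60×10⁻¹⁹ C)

Δd ≈ 5.76 cm

Both emerge at v = E/B₁ = 1.93×10^5 m/s.
r = mv/(qB₂), so r₁ = 0.2305 m and r₂ = 0.2593 m, giving Δr = 0.0288 m.
After a semicircle each ion lands a diameter 2r from the entry slit, so the separation is 2Δr = 0.0576 m.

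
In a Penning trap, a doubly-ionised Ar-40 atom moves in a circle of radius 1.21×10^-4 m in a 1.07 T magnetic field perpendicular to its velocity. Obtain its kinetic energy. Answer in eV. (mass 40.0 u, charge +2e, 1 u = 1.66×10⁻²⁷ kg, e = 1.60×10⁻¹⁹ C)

K ≈ 0.0808 eV

v = qBr/m = (2×1.60×10^-19)(1.07)(1.21×10^-4) / (6.64×10^-26) = 624 m/s.
K = ½mv² = 0.5·(6.64×10^-26)·(624)² = 1.29×10^-20 J = 0.0808 eV.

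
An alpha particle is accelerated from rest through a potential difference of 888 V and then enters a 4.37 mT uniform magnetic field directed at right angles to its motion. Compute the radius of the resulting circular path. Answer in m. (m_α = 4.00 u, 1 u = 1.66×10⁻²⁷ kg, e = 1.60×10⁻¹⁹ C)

The kinetic energy gained is K = qV = (2×1.60×10^-19)(888) = 2.84×10^-16 J.
v = √(2K/m) = 2.93×10^5 m/s.
r = mv/(qB) = (6.64×10^-27)(2.93×10^5) / [(2×1.60×10^-19)(4.37×10^-3)] = 1.39 m.

r ≈ 1.39 m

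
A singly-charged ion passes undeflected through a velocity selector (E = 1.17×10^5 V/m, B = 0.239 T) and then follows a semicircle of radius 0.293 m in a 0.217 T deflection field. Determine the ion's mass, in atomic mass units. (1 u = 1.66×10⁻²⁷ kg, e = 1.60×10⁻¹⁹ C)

v = E/B₁ = 4.90×10^5 m/s.
From r = mv/(qB₂), m = qB₂r/v = (1×1.60×10^-19)(0.217)(0.293) / (4.90×10^5) = 2.08×10^-26 kg.
In atomic mass units: m = 2.08×10^-26 / 1.66×10^-27 = 12.5 u.

m ≈ 12.5 u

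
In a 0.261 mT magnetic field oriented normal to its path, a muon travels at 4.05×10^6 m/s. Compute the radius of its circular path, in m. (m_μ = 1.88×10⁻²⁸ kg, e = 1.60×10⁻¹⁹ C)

The magnetic force provides the centripetal force: qvB = mv²/r, so r = mv/(qB).
r = (1.88×10^-28 kg)(4.05×10^6 m/s) / [(1×1.60×10^-19 C)(2.61×10^-4 T)] = 18.2 m.

r ≈ 18.2 m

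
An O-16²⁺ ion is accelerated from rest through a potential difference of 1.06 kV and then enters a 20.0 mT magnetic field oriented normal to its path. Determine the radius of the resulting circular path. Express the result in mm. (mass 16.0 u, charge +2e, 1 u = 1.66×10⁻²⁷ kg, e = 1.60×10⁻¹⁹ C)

r ≈ 663 mm

The kinetic energy gained is K = qV = (2×1.60×10^-19)(1060) = 3.39×10^-16 J.
v = √(2K/m) = 1.60×10^5 m/s.
r = mv/(qB) = (2.66×10^-26)(1.60×10^5) / [(2×1.60×10^-19)(0.0200)] = 0.663 m.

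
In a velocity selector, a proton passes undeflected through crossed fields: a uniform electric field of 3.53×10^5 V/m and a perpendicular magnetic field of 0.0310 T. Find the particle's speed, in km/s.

v ≈ 11400 km/s

For zero net force, qE = qvB, so v = E/B.
v = (3.53×10^5) / (0.0310) = 1.14×10^7 m/s.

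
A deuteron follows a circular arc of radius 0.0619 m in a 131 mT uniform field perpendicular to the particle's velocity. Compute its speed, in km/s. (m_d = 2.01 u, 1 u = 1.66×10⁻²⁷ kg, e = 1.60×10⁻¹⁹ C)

From qvB = mv²/r, v = qBr/m.
v = (1×1.60×10^-19)(0.131)(0.0619) / (3.34×10^-27) = 3.89×10^5 m/s.

v ≈ 389 km/s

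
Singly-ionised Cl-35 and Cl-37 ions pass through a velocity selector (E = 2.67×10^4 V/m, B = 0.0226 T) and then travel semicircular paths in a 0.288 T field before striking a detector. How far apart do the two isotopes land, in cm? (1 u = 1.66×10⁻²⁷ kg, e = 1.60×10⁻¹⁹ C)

Both emerge at v = E/B₁ = 1.18×10^6 m/s.
r = mv/(qB₂), so r₁ = 1.4896 m and r₂ = 1.5747 m, giving Δr = 0.0851 m.
After a semicircle each ion lands a diameter 2r from the entry slit, so the separation is 2Δr = 0.170 m.

Δd ≈ 17.0 cm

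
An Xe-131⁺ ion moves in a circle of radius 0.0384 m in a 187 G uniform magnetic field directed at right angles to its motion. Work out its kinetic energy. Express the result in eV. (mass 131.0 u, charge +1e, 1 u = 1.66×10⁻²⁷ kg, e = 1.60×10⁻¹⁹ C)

v = qBr/m = (1×1.60×10^-19)(0.0187)(0.0384) / (2.17×10^-25) = 528 m/s.
K = ½mv² = 0.5·(2.17×10^-25)·(528)² = 3.04×10^-20 J = 0.190 eV.

K ≈ 0.190 eV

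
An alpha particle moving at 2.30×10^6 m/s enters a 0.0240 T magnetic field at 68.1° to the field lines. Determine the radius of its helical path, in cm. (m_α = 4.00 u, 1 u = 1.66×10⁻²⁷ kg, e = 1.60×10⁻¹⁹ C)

Only the perpendicular component v⊥ = v sin68.1° = 2.13×10^6 m/s is bent by the field.
r = m v⊥ /(qB) = (6.64×10^-27)(2.13×10^6) / [(2×1.60×10^-19)(0.0240)] = 1.85 m.

r ≈ 185 cm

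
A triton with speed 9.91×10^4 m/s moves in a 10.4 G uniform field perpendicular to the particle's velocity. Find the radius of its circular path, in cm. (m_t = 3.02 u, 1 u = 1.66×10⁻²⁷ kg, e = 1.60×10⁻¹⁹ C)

r ≈ 299 cm

The magnetic force provides the centripetal force: qvB = mv²/r, so r = mv/(qB).
r = (5.01×10^-27 kg)(9.91×10^4 m/s) / [(1×1.60×10^-19 C)(1.04×10^-3 T)] = 2.99 m.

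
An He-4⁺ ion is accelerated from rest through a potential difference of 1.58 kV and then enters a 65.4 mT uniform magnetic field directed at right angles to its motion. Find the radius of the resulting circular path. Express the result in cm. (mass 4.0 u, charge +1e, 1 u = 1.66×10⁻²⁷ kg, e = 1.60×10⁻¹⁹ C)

The kinetic energy gained is K = qV = (1×1.60×10^-19)(1580) = 2.53×10^-16 J.
v = √(2K/m) = 2.76×10^5 m/s.
r = mv/(qB) = (6.64×10^-27)(2.76×10^5) / [(1×1.60×10^-19)(0.0654)] = 0.175 m.

r ≈ 17.5 cm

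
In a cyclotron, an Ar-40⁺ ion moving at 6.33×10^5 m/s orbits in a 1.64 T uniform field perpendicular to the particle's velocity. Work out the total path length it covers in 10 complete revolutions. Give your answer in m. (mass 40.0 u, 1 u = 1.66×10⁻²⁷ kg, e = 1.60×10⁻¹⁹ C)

r = mv/(qB) = 0.160 m, so one revolution covers 2πr = 1.01 m.
In 10 revolutions: L = 10·2πr = 10.1 m.

L ≈ 10.1 m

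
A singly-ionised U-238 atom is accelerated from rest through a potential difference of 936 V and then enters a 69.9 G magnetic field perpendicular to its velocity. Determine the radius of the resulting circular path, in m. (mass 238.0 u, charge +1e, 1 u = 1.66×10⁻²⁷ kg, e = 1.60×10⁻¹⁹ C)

The kinetic energy gained is K = qV = (1×1.60×10^-19)(936) = 1.50×10^-16 J.
v = √(2K/m) = 2.75×10^4 m/s.
r = mv/(qB) = (3.95×10^-25)(2.75×10^4) / [(1×1.60×10^-19)(6.99×10^-3)] = 9.73 m.

r ≈ 9.73 m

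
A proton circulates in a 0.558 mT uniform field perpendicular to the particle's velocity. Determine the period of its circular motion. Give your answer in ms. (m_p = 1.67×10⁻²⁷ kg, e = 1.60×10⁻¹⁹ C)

The cyclotron period is independent of speed: T = 2πm/(qB).
T = 2π(1.67×10^-27) / [(1×1.60×10^-19)(5.58×10^-4)] = 1.18×10^-4 s.

T ≈ 0.118 ms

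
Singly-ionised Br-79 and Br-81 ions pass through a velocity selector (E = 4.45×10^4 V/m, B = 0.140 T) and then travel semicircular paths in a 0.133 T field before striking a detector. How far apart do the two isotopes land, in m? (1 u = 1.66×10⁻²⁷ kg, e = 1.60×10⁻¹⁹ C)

Both emerge at v = E/B₁ = 3.18×10^5 m/s.
r = mv/(qB₂), so r₁ = 1.9588 m and r₂ = 2.0084 m, giving Δr = 0.0496 m.
After a semicircle each ion lands a diameter 2r from the entry slit, so the separation is 2Δr = 0.0992 m.

Δd ≈ 0.0992 m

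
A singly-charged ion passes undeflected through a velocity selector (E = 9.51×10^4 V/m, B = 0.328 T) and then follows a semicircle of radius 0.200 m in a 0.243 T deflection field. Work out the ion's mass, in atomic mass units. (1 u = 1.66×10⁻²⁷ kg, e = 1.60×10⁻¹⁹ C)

m ≈ 16.2 u

v = E/B₁ = 2.90×10^5 m/s.
From r = mv/(qB₂), m = qB₂r/v = (1×1.60×10^-19)(0.243)(0.200) / (2.90×10^5) = 2.68×10^-26 kg.
In atomic mass units: m = 2.68×10^-26 / 1.66×10^-27 = 16.2 u.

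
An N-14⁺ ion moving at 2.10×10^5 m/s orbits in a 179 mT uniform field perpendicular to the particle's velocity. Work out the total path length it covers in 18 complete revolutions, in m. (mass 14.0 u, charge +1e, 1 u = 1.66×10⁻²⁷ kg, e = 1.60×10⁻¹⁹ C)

L ≈ 19.3 m

r = mv/(qB) = 0.170 m, so one revolution covers 2πr = 1.07 m.
In 18 revolutions: L = 18·2πr = 19.3 m.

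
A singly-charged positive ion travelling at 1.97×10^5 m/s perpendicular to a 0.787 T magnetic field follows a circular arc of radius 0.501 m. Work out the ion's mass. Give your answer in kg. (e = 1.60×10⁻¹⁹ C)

qvB = mv²/r ⇒ m = qBr/v.
m = (1×1.60×10^-19)(0.787)(0.501) / (1.97×10^5) = 3.20×10^-25 kg.

m ≈ 3.20×10^-25 kg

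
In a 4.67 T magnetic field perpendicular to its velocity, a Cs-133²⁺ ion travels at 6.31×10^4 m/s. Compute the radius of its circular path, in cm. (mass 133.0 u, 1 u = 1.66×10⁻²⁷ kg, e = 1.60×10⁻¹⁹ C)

r ≈ 0.932 cm

The magnetic force provides the centripetal force: qvB = mv²/r, so r = mv/(qB).
r = (2.21×10^-25 kg)(6.31×10^4 m/s) / [(2×1.60×10^-19 C)(4.67 T)] = 9.32×10^-3 m.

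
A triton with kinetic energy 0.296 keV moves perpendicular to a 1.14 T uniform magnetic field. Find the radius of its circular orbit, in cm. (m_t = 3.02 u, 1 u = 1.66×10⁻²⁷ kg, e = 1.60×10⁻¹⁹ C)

Convert the energy: K = 0.296 keV = 4.74×10^-17 J.
v = √(2K/m) = √(2·4.74×10^-17/5.01×10^-27) = 1.37×10^5 m/s.
r = mv/(qB) = (5.01×10^-27)(1.37×10^5) / [(1×1.60×10^-19)(1.14)] = 3.78×10^-3 m.

r ≈ 0.378 cm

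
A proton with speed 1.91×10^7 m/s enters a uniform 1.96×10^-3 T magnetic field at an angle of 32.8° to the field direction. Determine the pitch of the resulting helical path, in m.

The velocity component along B is v∥ = v cos32.8° = 1.61×10^7 m/s.
The cyclotron period T = 2πm/(qB) = 3.35×10^-5 s is set by m, q, B alone.
Pitch = v∥·T = (1.61×10^7)(3.35×10^-5) = 537 m.

pitch ≈ 537 m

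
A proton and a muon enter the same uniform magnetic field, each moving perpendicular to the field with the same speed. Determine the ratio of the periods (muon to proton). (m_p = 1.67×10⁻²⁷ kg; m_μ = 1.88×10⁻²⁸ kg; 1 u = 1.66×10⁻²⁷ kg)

T = 2πm/(qB) is independent of speed, so T₂/T₁ = (m₂/q₂)/(m₁/q₁).
T_{muon}/T_{proton} = (1.88×10^-28/1e) / (1.67×10^-27/1e) = 0.113.

ratio ≈ 0.113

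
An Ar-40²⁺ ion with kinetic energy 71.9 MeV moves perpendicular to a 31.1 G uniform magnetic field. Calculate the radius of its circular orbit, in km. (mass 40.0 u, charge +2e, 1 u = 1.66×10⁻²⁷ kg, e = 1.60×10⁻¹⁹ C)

r ≈ 1.24 km

Convert the energy: K = 71.9 MeV = 1.15×10^-11 J.
v = √(2K/m) = √(2·1.15×10^-11/6.64×10^-26) = 1.86×10^7 m/s.
r = mv/(qB) = (6.64×10^-26)(1.86×10^7) / [(2×1.60×10^-19)(3.11×10^-3)] = 1240 m.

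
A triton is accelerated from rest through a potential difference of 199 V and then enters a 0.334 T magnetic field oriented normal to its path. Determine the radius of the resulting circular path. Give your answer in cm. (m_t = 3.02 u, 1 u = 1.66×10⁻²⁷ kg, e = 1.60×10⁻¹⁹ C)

r ≈ 1.06 cm

The kinetic energy gained is K = qV = (1×1.60×10^-19)(199) = 3.18×10^-17 J.
v = √(2K/m) = 1.13×10^5 m/s.
r = mv/(qB) = (5.01×10^-27)(1.13×10^5) / [(1×1.60×10^-19)(0.334)] = 0.0106 m.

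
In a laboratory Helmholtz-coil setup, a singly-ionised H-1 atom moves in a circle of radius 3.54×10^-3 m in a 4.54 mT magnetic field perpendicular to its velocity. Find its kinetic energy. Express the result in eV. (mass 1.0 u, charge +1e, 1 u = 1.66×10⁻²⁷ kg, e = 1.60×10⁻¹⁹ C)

K ≈ 0.0124 eV

v = qBr/m = (1×1.60×10^-19)(4.54×10^-3)(3.54×10^-3) / (1.66×10^-27) = 1550 m/s.
K = ½mv² = 0.5·(1.66×10^-27)·(1550)² = 1.99×10^-21 J = 0.0124 eV.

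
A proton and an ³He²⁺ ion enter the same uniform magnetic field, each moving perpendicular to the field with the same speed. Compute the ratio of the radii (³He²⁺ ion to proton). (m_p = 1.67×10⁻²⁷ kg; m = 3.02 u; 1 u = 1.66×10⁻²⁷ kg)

r = mv/(qB) ⇒ at equal v, r ∝ m/q.
r_{³He²⁺ ion}/r_{proton} = 1.50.

ratio ≈ 1.50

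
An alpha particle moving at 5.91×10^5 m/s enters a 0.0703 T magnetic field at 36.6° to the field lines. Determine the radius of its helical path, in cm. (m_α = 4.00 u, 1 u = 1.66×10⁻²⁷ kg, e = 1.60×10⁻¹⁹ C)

Only the perpendicular component v⊥ = v sin36.6° = 3.52×10^5 m/s is bent by the field.
r = m v⊥ /(qB) = (6.64×10^-27)(3.52×10^5) / [(2×1.60×10^-19)(0.0703)] = 0.104 m.

r ≈ 10.4 cm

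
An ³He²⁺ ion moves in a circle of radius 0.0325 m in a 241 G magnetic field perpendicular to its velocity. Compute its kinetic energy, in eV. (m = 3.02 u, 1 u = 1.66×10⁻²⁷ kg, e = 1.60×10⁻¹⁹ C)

v = qBr/m = (2×1.60×10^-19)(0.0241)(0.0325) / (5.01×10^-27) = 5.00×10^4 m/s.
K = ½mv² = 0.5·(5.01×10^-27)·(5.00×10^4)² = 6.27×10^-18 J = 39.2 eV.

K ≈ 39.2 eV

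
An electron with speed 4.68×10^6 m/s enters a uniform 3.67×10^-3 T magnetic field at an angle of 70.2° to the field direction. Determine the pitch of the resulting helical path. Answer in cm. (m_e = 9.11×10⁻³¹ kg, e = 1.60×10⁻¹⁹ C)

The velocity component along B is v∥ = v cos70.2° = 1.59×10^6 m/s.
The cyclotron period T = 2πm/(qB) = 9.75×10^-9 s is set by m, q, B alone.
Pitch = v∥·T = (1.59×10^6)(9.75×10^-9) = 0.0155 m.

pitch ≈ 1.55 cm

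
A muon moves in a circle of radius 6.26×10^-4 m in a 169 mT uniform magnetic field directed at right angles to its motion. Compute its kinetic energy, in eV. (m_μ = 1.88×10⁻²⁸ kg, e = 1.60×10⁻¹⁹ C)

v = qBr/m = (1×1.60×10^-19)(0.169)(6.26×10^-4) / (1.88×10^-28) = 9.00×10^4 m/s.
K = ½mv² = 0.5·(1.88×10^-28)·(9.00×10^4)² = 7.62×10^-19 J = 4.76 eV.

K ≈ 4.76 eV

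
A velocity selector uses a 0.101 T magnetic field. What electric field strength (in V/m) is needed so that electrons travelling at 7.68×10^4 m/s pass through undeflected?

E ≈ 7760 V/m

qE = qvB ⇒ E = vB = (7.68×10^4)(0.101) = 7760 V/m.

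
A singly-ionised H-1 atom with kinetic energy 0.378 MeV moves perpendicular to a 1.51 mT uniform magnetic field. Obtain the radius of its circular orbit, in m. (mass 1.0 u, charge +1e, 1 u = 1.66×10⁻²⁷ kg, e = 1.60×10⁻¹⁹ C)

r ≈ 58.7 m

Convert the energy: K = 0.378 MeV = 6.05×10^-14 J.
v = √(2K/m) = √(2·6.05×10^-14/1.66×10^-27) = 8.54×10^6 m/s.
r = mv/(qB) = (1.66×10^-27)(8.54×10^6) / [(1×1.60×10^-19)(1.51×10^-3)] = 58.7 m.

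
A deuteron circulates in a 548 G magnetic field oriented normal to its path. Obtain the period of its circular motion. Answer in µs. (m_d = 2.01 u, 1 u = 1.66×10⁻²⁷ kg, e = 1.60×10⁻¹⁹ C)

T ≈ 2.39 µs

The cyclotron period is independent of speed: T = 2πm/(qB).
T = 2π(3.34×10^-27) / [(1×1.60×10^-19)(0.0548)] = 2.39×10^-6 s.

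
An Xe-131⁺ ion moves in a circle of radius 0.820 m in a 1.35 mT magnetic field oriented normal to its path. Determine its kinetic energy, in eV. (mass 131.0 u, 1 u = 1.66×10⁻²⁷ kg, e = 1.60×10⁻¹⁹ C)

v = qBr/m = (1×1.60×10^-19)(1.35×10^-3)(0.820) / (2.17×10^-25) = 814 m/s.
K = ½mv² = 0.5·(2.17×10^-25)·(814)² = 7.21×10^-20 J = 0.451 eV.

K ≈ 0.451 eV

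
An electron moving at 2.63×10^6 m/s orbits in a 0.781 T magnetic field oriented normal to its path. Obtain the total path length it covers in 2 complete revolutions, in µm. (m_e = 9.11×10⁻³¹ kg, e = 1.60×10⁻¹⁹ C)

r = mv/(qB) = 1.92×10^-5 m, so one revolution covers 2πr = 1.20×10^-4 m.
In 2 revolutions: L = 2·2πr = 2.41×10^-4 m.

L ≈ 241 µm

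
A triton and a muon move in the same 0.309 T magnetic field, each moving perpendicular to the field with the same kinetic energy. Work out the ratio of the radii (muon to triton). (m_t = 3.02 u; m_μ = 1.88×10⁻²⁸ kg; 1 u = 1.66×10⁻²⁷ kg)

r = √(2mK)/(qB) ⇒ at equal K, r ∝ √m/q.
r_{muon}/r_{triton} = 0.194.

ratio ≈ 0.194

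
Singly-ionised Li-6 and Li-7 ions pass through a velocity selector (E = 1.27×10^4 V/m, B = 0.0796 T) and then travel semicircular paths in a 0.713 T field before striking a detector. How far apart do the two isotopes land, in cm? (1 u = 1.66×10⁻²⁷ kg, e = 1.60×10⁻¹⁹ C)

Both emerge at v = E/B₁ = 1.60×10^5 m/s.
r = mv/(qB₂), so r₁ = 0.01393 m and r₂ = 0.01625 m, giving Δr = 2.32×10^-3 m.
After a semicircle each ion lands a diameter 2r from the entry slit, so the separation is 2Δr = 4.64×10^-3 m.

Δd ≈ 0.464 cm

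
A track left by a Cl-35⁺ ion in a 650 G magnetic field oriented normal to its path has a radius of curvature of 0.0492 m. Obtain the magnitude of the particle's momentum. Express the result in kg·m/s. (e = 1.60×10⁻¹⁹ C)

p ≈ 5.12×10^-22 kg·m/s

Since qvB = mv²/r, the momentum p = mv = qBr.
p = (1×1.60×10^-19)(0.0650)(0.0492) = 5.12×10^-22 kg·m/s.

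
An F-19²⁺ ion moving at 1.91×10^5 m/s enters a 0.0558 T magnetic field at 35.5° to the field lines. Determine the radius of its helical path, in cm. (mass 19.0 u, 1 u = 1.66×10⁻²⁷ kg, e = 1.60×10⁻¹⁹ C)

Only the perpendicular component v⊥ = v sin35.5° = 1.11×10^5 m/s is bent by the field.
r = m v⊥ /(qB) = (3.15×10^-26)(1.11×10^5) / [(2×1.60×10^-19)(0.0558)] = 0.196 m.

r ≈ 19.6 cm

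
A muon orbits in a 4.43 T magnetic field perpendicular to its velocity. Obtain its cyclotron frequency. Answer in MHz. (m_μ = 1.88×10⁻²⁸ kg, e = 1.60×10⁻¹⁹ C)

f = qB/(2πm) = (1×1.60×10^-19)(4.43) / [2π(1.88×10^-28)] = 6.00×10^8 Hz.

f ≈ 600 MHz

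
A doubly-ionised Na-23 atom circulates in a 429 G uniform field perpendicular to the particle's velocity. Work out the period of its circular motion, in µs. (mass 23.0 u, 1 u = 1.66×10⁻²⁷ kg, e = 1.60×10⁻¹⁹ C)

T ≈ 17.5 µs

The cyclotron period is independent of speed: T = 2πm/(qB).
T = 2π(3.82×10^-26) / [(2×1.60×10^-19)(0.0429)] = 1.75×10^-5 s.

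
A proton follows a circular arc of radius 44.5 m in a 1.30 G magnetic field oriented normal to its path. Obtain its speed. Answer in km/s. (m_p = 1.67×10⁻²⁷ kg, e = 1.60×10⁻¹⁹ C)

From qvB = mv²/r, v = qBr/m.
v = (1×1.60×10^-19)(1.30×10^-4)(44.5) / (1.67×10^-27) = 5.54×10^5 m/s.

v ≈ 554 km/s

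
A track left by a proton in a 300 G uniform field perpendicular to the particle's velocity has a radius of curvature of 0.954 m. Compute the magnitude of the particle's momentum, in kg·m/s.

Since qvB = mv²/r, the momentum p = mv = qBr.
p = (1×1.60×10^-19)(0.0300)(0.954) = 4.58×10^-21 kg·m/s.

p ≈ 4.58×10^-21 kg·m/s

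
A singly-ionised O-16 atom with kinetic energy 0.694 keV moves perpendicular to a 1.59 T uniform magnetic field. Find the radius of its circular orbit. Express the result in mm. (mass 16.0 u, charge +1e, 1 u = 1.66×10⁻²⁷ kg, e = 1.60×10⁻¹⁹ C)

r ≈ 9.55 mm

Convert the energy: K = 0.694 keV = 1.11×10^-16 J.
v = √(2K/m) = √(2·1.11×10^-16/2.66×10^-26) = 9.14×10^4 m/s.
r = mv/(qB) = (2.66×10^-26)(9.14×10^4) / [(1×1.60×10^-19)(1.59)] = 9.55×10^-3 m.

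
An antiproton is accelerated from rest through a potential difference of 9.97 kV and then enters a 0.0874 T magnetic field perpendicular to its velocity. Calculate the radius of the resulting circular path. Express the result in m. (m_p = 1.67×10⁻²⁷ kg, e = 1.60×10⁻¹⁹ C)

The kinetic energy gained is K = qV = (1×1.60×10^-19)(9970) = 1.60×10^-15 J.
v = √(2K/m) = 1.38×10^6 m/s.
r = mv/(qB) = (1.67×10^-27)(1.38×10^6) / [(1×1.60×10^-19)(0.0874)] = 0.165 m.

r ≈ 0.165 m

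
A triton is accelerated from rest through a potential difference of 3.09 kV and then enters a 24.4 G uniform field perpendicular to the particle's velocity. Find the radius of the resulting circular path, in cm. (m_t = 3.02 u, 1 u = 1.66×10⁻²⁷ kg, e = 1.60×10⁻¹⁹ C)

The kinetic energy gained is K = qV = (1×1.60×10^-19)(3090) = 4.94×10^-16 J.
v = √(2K/m) = 4.44×10^5 m/s.
r = mv/(qB) = (5.01×10^-27)(4.44×10^5) / [(1×1.60×10^-19)(2.44×10^-3)] = 5.70 m.

r ≈ 570 cm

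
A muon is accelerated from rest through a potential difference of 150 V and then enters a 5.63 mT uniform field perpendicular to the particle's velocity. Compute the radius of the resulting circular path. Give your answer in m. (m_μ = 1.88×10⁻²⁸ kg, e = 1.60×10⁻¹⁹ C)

r ≈ 0.105 m

The kinetic energy gained is K = qV = (1×1.60×10^-19)(150) = 2.40×10^-17 J.
v = √(2K/m) = 5.05×10^5 m/s.
r = mv/(qB) = (1.88×10^-28)(5.05×10^5) / [(1×1.60×10^-19)(5.63×10^-3)] = 0.105 m.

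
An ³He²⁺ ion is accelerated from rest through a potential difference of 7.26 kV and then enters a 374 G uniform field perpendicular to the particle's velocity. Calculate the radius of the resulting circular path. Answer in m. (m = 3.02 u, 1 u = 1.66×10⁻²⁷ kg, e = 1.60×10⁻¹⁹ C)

The kinetic energy gained is K = qV = (2×1.60×10^-19)(7260) = 2.32×10^-15 J.
v = √(2K/m) = 9.63×10^5 m/s.
r = mv/(qB) = (5.01×10^-27)(9.63×10^5) / [(2×1.60×10^-19)(0.0374)] = 0.403 m.

r ≈ 0.403 m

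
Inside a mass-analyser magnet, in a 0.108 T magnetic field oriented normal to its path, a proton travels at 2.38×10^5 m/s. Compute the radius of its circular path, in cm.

The magnetic force provides the centripetal force: qvB = mv²/r, so r = mv/(qB).
r = (1.67×10^-27 kg)(2.38×10^5 m/s) / [(1×1.60×10^-19 C)(0.108 T)] = 0.0230 m.

r ≈ 2.30 cm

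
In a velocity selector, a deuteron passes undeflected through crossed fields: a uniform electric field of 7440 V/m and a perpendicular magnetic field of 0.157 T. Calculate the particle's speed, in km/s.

For zero net force, qE = qvB, so v = E/B.
v = (7440) / (0.157) = 4.74×10^4 m/s.

v ≈ 47.4 km/s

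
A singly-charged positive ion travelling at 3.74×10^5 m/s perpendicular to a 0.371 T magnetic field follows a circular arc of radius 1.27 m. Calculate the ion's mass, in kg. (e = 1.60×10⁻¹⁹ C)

qvB = mv²/r ⇒ m = qBr/v.
m = (1×1.60×10^-19)(0.371)(1.27) / (3.74×10^5) = 2.02×10^-25 kg.

m ≈ 2.02×10^-25 kg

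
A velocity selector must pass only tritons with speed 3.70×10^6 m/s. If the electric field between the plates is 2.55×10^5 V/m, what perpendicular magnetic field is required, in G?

qE = qvB ⇒ B = E/v = (2.55×10^5) / (3.70×10^6) = 0.0689 T.

B ≈ 689 G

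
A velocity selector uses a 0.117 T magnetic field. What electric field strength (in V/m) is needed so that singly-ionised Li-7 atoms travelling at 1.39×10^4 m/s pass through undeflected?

qE = qvB ⇒ E = vB = (1.39×10^4)(0.117) = 1630 V/m.

E ≈ 1630 V/m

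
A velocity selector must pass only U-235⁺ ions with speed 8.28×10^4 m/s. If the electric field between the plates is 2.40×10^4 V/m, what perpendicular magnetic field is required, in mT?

qE = qvB ⇒ B = E/v = (2.40×10^4) / (8.28×10^4) = 0.290 T.

B ≈ 290 mT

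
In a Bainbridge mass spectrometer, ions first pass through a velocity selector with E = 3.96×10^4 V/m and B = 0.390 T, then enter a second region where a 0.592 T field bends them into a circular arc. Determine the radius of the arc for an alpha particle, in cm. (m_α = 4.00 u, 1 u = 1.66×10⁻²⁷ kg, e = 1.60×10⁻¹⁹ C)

r ≈ 0.356 cm

The selector passes v = E/B = 3.96×10^4/0.390 = 1.02×10^5 m/s.
In the deflection region, r = mv/(qB₂) = (6.64×10^-27)(1.02×10^5) / [(2×1.60×10^-19)(0.592)] = 3.56×10^-3 m.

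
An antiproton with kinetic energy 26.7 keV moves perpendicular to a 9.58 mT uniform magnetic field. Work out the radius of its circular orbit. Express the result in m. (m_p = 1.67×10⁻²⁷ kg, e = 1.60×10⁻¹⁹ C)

r ≈ 2.46 m

Convert the energy: K = 26.7 keV = 4.27×10^-15 J.
v = √(2K/m) = √(2·4.27×10^-15/1.67×10^-27) = 2.26×10^6 m/s.
r = mv/(qB) = (1.67×10^-27)(2.26×10^6) / [(1×1.60×10^-19)(9.58×10^-3)] = 2.46 m.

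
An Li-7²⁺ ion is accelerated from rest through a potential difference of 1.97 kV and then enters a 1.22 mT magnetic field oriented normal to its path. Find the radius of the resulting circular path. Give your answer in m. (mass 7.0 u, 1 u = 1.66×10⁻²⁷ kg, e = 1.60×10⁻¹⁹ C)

r ≈ 9.80 m

The kinetic energy gained is K = qV = (2×1.60×10^-19)(1970) = 6.30×10^-16 J.
v = √(2K/m) = 3.29×10^5 m/s.
r = mv/(qB) = (1.16×10^-26)(3.29×10^5) / [(2×1.60×10^-19)(1.22×10^-3)] = 9.80 m.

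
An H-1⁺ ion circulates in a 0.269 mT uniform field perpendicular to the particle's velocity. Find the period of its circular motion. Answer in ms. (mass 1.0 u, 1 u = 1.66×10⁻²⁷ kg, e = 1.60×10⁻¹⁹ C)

The cyclotron period is independent of speed: T = 2πm/(qB).
T = 2π(1.66×10^-27) / [(1×1.60×10^-19)(2.69×10^-4)] = 2.42×10^-4 s.

T ≈ 0.242 ms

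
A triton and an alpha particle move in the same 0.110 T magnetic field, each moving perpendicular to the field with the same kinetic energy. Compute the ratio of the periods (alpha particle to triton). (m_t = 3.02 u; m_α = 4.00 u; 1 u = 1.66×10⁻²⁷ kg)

ratio ≈ 0.662

T = 2πm/(qB) is independent of speed, so T₂/T₁ = (m₂/q₂)/(m₁/q₁).
T_{alpha particle}/T_{triton} = (6.64×10^-27/2e) / (5.01×10^-27/1e) = 0.662.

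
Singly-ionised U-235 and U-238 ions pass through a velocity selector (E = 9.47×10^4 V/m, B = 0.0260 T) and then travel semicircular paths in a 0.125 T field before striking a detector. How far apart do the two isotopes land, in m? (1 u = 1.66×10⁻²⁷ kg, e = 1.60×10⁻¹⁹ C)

Δd ≈ 1.81 m

Both emerge at v = E/B₁ = 3.64×10^6 m/s.
r = mv/(qB₂), so r₁ = 71.043 m and r₂ = 71.950 m, giving Δr = 0.907 m.
After a semicircle each ion lands a diameter 2r from the entry slit, so the separation is 2Δr = 1.81 m.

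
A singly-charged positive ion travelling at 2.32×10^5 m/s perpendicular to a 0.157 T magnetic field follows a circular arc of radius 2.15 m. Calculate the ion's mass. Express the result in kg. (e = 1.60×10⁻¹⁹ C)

qvB = mv²/r ⇒ m = qBr/v.
m = (1×1.60×10^-19)(0.157)(2.15) / (2.32×10^5) = 2.33×10^-25 kg.

m ≈ 2.33×10^-25 kg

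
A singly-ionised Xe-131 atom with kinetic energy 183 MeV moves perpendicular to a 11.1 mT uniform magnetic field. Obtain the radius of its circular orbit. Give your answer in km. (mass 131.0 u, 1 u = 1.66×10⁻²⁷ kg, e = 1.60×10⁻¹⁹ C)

r ≈ 2.01 km

Convert the energy: K = 183 MeV = 2.93×10^-11 J.
v = √(2K/m) = √(2·2.93×10^-11/2.17×10^-25) = 1.64×10^7 m/s.
r = mv/(qB) = (2.17×10^-25)(1.64×10^7) / [(1×1.60×10^-19)(0.0111)] = 2010 m.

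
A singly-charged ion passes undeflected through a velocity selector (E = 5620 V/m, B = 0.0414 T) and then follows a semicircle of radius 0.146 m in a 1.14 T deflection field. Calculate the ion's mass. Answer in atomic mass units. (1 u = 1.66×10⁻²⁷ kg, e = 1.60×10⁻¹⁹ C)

m ≈ 118 u

v = E/B₁ = 1.36×10^5 m/s.
From r = mv/(qB₂), m = qB₂r/v = (1×1.60×10^-19)(1.14)(0.146) / (1.36×10^5) = 1.96×10^-25 kg.
In atomic mass units: m = 1.96×10^-25 / 1.66×10^-27 = 118 u.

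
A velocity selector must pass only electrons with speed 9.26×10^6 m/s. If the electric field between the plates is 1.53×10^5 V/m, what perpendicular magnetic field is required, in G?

qE = qvB ⇒ B = E/v = (1.53×10^5) / (9.26×10^6) = 0.0165 T.

B ≈ 165 G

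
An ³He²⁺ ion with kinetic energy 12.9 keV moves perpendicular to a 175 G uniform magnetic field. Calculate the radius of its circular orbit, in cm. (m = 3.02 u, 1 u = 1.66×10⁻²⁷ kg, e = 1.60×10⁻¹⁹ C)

r ≈ 81.2 cm

Convert the energy: K = 12.9 keV = 2.06×10^-15 J.
v = √(2K/m) = √(2·2.06×10^-15/5.01×10^-27) = 9.07×10^5 m/s.
r = mv/(qB) = (5.01×10^-27)(9.07×10^5) / [(2×1.60×10^-19)(0.0175)] = 0.812 m.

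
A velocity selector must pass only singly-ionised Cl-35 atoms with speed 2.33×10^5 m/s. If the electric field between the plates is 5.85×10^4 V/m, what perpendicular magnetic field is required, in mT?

qE = qvB ⇒ B = E/v = (5.85×10^4) / (2.33×10^5) = 0.251 T.

B ≈ 251 mT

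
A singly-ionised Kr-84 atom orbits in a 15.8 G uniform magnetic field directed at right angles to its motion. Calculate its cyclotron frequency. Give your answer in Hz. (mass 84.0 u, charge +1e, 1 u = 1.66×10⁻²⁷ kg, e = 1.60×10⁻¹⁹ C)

f = qB/(2πm) = (1×1.60×10^-19)(1.58×10^-3) / [2π(1.39×10^-25)] = 289 Hz.

f ≈ 289 Hz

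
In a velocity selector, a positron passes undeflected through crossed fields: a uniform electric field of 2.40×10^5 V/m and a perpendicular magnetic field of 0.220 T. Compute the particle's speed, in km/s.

For zero net force, qE = qvB, so v = E/B.
v = (2.40×10^5) / (0.220) = 1.09×10^6 m/s.

v ≈ 1090 km/s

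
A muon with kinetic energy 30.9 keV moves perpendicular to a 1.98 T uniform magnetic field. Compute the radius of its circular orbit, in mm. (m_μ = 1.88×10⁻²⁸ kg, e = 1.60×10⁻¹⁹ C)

Convert the energy: K = 30.9 keV = 4.94×10^-15 J.
v = √(2K/m) = √(2·4.94×10^-15/1.88×10^-28) = 7.25×10^6 m/s.
r = mv/(qB) = (1.88×10^-28)(7.25×10^6) / [(1×1.60×10^-19)(1.98)] = 4.30×10^-3 m.

r ≈ 4.30 mm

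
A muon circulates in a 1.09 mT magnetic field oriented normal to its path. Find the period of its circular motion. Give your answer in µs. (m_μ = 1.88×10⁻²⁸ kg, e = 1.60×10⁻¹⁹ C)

The cyclotron period is independent of speed: T = 2πm/(qB).
T = 2π(1.88×10^-28) / [(1×1.60×10^-19)(1.09×10^-3)] = 6.77×10^-6 s.

T ≈ 6.77 µs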